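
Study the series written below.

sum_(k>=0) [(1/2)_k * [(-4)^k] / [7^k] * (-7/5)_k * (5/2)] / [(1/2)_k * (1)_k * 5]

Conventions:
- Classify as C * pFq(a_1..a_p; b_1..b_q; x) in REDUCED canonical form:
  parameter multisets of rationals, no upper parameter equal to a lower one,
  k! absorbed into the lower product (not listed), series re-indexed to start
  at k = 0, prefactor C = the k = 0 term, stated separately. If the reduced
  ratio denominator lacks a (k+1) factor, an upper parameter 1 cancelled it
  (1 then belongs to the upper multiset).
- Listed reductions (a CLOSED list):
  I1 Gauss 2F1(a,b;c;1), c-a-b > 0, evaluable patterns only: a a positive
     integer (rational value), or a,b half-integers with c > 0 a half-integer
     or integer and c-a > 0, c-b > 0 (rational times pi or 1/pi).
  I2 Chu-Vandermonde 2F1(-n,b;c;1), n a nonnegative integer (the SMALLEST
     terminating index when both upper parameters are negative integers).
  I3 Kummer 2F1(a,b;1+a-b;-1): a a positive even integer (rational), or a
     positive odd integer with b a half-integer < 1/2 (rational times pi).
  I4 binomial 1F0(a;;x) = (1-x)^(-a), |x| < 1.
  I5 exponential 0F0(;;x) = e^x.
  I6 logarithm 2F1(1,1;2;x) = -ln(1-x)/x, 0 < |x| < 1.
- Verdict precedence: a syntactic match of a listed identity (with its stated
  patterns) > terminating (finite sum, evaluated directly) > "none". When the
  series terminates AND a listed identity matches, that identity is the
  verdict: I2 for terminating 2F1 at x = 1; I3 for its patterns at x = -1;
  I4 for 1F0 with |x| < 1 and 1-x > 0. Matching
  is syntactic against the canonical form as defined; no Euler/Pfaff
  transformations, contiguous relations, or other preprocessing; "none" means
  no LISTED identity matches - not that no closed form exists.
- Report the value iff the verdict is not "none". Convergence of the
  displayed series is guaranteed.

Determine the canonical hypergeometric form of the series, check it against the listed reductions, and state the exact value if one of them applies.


Reduced: x = -4/7, 1F0, upper = {-7/5}, lower = {-}, C = 1/2. Verdict: this is the I4 binomial reduction (the 1F0 binomial series: exponent 7/5, x = -4/7). Exact value: (1/2) * (11/7)^(7/5).

Key step: t_0 = 1/2 here, and the parameter 1/2 appears in both the upper and lower lists and cancels.
Ratio: r(k) = (-4/7) * (k-7/5) / [(k+1)] - rational in k, leading ratio (-4/7); with t_0 = 1/2, classification follows.


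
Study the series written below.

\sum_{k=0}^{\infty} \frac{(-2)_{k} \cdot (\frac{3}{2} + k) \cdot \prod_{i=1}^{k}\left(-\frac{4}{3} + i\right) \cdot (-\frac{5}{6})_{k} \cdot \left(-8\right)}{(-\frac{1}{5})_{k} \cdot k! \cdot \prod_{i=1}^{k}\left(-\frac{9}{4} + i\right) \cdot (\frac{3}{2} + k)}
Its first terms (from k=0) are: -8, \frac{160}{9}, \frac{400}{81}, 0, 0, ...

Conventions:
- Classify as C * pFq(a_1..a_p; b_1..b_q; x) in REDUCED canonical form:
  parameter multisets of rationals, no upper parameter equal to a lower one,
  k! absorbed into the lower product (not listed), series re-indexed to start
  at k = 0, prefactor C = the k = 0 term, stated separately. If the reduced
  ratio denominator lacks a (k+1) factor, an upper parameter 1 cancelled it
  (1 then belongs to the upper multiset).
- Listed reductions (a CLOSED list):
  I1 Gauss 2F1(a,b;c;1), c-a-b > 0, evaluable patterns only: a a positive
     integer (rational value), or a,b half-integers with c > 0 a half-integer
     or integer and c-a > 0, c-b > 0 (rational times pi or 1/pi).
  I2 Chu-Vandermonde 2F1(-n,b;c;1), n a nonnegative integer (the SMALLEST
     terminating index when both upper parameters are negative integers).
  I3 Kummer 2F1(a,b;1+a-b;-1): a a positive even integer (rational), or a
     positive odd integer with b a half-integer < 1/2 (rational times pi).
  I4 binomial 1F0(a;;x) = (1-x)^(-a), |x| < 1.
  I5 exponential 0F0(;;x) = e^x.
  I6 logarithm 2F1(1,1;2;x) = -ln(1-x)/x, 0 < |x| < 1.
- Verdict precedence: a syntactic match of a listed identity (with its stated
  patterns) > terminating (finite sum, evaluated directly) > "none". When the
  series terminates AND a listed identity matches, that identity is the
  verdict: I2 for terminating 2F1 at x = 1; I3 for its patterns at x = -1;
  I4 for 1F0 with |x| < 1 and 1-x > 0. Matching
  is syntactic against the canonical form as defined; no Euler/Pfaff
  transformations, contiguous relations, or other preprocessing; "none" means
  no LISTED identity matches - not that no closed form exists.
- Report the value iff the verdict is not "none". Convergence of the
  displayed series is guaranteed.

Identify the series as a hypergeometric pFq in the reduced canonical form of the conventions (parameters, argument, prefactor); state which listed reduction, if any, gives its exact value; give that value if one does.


Prefactor -8, argument 1: 3F2 with upper {-2, -\frac{5}{6}, -\frac{1}{3}} over lower {-\frac{5}{4}, -\frac{1}{5}}. Verdict: terminating at k = 2: the factor (-2)_k kills every later term; summing the 3 survivors is exact. Exact value: \frac{1192}{81}.

Key step: t_0 being -8, the factor k + 3/2 cancels (top and bottom), leaving C = -8.
Consecutive-term ratio: r(k) = 1 * (k-2) (k-\frac{5}{6}) (k-\frac{1}{3}) / [(k-\frac{5}{4}) (k-\frac{1}{5}) (k+1)] - rational in k. x = 1; t_0 = -8; negate the roots.


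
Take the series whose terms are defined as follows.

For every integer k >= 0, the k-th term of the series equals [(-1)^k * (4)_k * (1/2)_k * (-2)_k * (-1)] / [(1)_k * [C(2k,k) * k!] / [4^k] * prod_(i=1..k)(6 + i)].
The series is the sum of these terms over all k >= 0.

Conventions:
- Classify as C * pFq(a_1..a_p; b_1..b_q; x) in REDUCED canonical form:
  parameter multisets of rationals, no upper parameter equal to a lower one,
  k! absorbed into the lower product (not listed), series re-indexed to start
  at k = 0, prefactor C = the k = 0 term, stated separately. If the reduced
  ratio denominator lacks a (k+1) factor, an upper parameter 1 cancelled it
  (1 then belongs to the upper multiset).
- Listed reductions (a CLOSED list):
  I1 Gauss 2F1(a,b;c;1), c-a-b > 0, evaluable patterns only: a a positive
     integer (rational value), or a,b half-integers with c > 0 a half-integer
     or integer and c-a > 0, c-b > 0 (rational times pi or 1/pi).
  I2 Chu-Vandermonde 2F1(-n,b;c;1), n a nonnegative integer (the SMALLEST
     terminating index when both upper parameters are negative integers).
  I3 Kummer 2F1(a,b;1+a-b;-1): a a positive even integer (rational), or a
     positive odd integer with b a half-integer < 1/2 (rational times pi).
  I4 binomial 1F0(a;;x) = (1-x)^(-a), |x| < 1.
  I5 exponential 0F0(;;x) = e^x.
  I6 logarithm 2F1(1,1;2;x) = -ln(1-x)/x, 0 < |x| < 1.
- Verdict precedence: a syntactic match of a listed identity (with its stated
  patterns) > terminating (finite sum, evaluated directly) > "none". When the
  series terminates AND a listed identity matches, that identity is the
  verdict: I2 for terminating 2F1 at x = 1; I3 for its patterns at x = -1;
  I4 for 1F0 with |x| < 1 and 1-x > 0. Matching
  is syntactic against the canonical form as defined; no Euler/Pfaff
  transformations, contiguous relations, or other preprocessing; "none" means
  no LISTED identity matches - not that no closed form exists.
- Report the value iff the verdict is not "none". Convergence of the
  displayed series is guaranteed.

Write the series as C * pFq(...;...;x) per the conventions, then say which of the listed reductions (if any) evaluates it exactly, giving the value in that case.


First insight: x = (-1) and the parameter 1/2 appears in both the upper and lower lists and cancels.
Ratio: r(k) = (-1) * (k-2) (k+4) / [(k+7) (k+1)] - rational; roots negated = parameters, x = (-1), C = -1.

Reduced: x = -1, 2F1, upper = {-2, 4}, lower = {7}, C = -1. Verdict: Kummer's theorem (I3) applies (x = -1; c = 7 equals 1+a-b for upper {-2, 4}: listed pattern). Hence: -5/2.


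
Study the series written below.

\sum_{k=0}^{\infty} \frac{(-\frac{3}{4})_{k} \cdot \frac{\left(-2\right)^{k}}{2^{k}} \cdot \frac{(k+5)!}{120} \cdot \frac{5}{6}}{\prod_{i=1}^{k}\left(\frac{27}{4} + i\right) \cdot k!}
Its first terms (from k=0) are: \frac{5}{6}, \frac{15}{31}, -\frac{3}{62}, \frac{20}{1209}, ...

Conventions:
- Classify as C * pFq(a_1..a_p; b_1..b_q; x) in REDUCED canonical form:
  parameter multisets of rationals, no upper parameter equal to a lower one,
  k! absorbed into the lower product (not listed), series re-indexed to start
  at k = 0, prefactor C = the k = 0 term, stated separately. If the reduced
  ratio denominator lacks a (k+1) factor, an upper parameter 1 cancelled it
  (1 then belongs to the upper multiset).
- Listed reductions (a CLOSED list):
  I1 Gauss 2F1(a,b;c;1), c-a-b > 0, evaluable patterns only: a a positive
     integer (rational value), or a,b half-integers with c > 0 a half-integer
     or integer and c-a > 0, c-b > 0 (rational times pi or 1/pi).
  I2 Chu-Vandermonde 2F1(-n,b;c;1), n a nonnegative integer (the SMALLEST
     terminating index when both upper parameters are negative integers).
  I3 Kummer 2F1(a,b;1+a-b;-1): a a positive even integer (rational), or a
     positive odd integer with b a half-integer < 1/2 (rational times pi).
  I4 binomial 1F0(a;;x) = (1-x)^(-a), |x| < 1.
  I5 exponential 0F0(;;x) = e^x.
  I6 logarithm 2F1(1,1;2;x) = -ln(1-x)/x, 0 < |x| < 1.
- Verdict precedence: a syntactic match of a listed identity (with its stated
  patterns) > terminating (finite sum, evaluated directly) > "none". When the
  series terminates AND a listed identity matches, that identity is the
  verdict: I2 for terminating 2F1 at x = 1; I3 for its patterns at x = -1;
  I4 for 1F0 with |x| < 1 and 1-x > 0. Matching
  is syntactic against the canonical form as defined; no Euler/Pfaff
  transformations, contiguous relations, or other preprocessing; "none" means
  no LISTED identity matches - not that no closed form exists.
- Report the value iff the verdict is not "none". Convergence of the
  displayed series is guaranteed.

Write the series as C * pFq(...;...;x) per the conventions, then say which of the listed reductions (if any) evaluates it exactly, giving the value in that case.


Structural cue: x = -1 and the lower running product (C = 5/6, x = -1) is a rising factorial.
Consecutive-term ratio: r(k) = -1 * (k-\frac{3}{4}) (k+6) / [(k+\frac{31}{4}) (k+1)] - rational; roots negated = parameters, x = -1, C = \frac{5}{6}.

With C = \frac{5}{6}: the canonical form is 2F1(-\frac{3}{4}, 6; \frac{31}{4}; -1). Verdict: this is Kummer's theorem (I3) (x = -1; c = \frac{31}{4} equals 1+a-b for upper {-\frac{3}{4}, 6}: listed pattern). Hence: \frac{1311}{1024}.


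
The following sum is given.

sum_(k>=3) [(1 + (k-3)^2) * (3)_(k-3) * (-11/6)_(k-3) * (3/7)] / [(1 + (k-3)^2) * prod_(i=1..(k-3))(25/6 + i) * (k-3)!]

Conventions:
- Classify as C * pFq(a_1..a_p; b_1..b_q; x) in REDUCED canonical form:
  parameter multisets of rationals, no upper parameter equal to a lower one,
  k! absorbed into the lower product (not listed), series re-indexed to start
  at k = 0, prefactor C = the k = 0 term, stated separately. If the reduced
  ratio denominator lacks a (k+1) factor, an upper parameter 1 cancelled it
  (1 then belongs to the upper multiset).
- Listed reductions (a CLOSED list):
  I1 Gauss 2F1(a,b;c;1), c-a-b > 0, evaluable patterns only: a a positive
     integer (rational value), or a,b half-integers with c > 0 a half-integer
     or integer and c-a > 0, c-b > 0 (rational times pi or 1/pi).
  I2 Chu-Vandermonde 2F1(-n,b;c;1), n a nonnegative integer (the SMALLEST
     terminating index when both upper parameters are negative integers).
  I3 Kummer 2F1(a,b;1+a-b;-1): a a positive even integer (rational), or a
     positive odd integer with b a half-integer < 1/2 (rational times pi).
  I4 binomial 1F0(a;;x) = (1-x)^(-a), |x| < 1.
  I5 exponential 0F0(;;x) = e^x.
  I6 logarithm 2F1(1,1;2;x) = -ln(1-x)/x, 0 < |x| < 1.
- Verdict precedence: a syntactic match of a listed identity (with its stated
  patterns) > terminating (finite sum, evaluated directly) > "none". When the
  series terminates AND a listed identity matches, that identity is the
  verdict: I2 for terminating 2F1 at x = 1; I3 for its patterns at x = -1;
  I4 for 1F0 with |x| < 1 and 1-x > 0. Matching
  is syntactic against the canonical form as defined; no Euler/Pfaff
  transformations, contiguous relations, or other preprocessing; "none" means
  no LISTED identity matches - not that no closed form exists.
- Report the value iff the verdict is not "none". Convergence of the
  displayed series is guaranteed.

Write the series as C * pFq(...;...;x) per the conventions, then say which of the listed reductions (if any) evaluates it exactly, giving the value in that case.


x = 1 here; the reduced form reads 2F1, upper {-11/6, 3}, lower {31/6}, C = 3/7. Verdict: this is the Gauss summation I1 (x = 1: the Gamma ratio telescopes since c-a-b = 4 > 0 and a = 3 in Z>0). Value: 1235/12096.

First insight: t_0 = 3/7 here, and the lower running product (C = 3/7) is a rising factorial.
Adjacent-term ratio: r(k) = 1 * (k-11/6) (k+3) / [(k+31/6) (k+1)] - poly over poly, x = 1 from leading terms; C = 3/7 at k = 0.


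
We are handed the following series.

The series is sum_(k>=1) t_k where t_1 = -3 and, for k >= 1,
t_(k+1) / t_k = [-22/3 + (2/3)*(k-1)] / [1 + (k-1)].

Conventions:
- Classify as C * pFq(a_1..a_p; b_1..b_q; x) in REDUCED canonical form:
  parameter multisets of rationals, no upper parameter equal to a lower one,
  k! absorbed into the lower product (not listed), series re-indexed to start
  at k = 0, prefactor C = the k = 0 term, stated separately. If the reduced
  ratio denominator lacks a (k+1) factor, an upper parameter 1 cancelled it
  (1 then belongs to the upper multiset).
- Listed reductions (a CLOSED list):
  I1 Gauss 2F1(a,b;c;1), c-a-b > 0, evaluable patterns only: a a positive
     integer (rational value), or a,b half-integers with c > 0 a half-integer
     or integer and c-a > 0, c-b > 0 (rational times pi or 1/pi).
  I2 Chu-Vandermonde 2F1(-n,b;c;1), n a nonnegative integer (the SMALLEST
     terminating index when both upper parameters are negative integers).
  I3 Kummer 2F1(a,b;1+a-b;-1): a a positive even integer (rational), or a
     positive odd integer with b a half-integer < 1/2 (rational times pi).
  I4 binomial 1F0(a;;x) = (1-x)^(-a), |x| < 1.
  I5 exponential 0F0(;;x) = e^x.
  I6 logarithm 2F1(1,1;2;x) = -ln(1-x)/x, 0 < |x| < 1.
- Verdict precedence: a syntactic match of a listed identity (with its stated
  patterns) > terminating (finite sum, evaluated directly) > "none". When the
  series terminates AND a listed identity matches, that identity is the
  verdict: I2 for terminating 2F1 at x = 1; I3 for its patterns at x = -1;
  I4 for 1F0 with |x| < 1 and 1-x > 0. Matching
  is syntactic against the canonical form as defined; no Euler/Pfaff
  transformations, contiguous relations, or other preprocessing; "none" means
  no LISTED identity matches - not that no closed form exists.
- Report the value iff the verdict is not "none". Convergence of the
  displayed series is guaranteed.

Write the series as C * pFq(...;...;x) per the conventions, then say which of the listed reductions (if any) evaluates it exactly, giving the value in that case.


Canonical form: C = -3 times 1F0 with upper {-11}, lower {-}, x = 2/3. Verdict: the I4 binomial reduction matches (the 1F0 binomial series: exponent 11, x = 2/3). Sum: -1/59049.

The tell: x = (2/3) and factor the ratio over Q (prefactor -3): negated roots = parameters.
Adjacent-term ratio: r(k) = (2/3) * (k-11) / [(k+1)] - rational in k. x = (2/3); t_0 = -3; negate the roots.


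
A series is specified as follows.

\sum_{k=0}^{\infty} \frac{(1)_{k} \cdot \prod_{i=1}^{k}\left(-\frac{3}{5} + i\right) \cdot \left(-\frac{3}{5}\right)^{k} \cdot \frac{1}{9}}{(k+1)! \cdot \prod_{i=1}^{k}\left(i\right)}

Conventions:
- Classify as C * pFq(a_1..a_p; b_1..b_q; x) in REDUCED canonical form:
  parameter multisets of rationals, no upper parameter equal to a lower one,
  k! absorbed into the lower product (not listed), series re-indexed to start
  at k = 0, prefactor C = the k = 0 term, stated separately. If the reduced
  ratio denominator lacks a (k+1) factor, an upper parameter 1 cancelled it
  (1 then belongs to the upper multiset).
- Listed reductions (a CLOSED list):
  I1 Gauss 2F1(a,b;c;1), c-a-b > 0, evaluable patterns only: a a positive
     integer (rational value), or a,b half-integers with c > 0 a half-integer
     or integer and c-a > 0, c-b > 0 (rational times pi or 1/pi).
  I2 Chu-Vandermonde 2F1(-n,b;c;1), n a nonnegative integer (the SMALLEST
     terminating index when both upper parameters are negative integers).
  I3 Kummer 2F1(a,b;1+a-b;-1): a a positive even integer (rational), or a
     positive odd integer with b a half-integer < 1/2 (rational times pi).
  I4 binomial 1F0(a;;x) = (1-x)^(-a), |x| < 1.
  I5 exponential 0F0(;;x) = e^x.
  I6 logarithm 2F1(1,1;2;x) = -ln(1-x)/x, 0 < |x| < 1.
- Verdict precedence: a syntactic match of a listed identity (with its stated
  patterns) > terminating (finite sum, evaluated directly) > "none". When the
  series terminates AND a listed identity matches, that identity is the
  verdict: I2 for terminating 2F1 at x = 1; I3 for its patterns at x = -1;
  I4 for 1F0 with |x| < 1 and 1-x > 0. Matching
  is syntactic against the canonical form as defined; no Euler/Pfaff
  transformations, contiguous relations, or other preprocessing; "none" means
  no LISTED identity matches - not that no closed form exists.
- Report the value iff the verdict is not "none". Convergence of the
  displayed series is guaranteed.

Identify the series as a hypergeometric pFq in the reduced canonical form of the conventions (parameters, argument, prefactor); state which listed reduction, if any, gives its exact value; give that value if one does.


With C = \frac{1}{9}: the canonical form is 2F1(\frac{2}{5}, 1; 2; -\frac{3}{5}). Verdict: none - this 2F1 at x = -\frac{3}{5} matches no listed pattern, and upper {\frac{2}{5}, 1} holds no stopper.

Key observation: with t_0 = \frac{1}{9}, the denominator's factorial ratio (C = 1/9, x = -3/5) is a lower Pochhammer.
Consecutive-term ratio: r(k) = -\frac{3}{5} * (k+\frac{2}{5}) (k+1) / [(k+2) (k+1)] - rational; roots negated = parameters, x = -\frac{3}{5}, C = \frac{1}{9}.


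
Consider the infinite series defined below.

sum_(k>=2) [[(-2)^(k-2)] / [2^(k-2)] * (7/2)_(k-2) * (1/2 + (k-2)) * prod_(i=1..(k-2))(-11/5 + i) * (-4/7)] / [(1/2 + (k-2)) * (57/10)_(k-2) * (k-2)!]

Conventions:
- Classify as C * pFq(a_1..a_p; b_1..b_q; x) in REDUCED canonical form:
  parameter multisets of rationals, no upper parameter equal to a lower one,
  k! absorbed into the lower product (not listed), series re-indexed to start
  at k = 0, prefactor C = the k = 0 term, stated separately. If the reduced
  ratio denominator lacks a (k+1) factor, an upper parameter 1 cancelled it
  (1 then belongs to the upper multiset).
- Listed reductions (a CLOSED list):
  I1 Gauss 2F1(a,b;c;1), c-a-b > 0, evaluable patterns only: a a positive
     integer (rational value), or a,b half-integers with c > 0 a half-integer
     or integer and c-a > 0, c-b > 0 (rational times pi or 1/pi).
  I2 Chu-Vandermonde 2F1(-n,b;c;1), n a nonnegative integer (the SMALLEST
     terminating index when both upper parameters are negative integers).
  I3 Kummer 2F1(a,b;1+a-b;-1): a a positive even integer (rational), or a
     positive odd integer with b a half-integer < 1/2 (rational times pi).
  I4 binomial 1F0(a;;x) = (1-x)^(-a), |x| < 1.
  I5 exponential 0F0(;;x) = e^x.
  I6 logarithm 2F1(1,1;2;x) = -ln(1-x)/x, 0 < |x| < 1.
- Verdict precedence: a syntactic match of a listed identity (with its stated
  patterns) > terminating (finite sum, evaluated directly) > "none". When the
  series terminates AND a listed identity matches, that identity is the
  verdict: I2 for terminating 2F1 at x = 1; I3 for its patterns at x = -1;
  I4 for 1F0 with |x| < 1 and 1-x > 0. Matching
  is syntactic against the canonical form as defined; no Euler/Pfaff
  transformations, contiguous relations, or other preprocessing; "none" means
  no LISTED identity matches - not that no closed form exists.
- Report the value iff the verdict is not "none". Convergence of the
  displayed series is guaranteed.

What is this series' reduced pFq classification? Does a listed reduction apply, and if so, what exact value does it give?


Classification (C = -4/7): 2F1 with upper {-6/5, 7/2}, lower {57/10}, argument x = -1. Verdict: none here - no I1-I6 shape fits x = -1 with lower {57/10}.

First insight: t_0 = -4/7 here, and k + 1/2 divides numerator and denominator alike; prefactor -4/7 after cancelling.
Step ratio: r(k) = (-1) * (k-6/5) (k+7/2) / [(k+57/10) (k+1)] - rational in k. x = (-1); t_0 = -4/7; negate the roots.


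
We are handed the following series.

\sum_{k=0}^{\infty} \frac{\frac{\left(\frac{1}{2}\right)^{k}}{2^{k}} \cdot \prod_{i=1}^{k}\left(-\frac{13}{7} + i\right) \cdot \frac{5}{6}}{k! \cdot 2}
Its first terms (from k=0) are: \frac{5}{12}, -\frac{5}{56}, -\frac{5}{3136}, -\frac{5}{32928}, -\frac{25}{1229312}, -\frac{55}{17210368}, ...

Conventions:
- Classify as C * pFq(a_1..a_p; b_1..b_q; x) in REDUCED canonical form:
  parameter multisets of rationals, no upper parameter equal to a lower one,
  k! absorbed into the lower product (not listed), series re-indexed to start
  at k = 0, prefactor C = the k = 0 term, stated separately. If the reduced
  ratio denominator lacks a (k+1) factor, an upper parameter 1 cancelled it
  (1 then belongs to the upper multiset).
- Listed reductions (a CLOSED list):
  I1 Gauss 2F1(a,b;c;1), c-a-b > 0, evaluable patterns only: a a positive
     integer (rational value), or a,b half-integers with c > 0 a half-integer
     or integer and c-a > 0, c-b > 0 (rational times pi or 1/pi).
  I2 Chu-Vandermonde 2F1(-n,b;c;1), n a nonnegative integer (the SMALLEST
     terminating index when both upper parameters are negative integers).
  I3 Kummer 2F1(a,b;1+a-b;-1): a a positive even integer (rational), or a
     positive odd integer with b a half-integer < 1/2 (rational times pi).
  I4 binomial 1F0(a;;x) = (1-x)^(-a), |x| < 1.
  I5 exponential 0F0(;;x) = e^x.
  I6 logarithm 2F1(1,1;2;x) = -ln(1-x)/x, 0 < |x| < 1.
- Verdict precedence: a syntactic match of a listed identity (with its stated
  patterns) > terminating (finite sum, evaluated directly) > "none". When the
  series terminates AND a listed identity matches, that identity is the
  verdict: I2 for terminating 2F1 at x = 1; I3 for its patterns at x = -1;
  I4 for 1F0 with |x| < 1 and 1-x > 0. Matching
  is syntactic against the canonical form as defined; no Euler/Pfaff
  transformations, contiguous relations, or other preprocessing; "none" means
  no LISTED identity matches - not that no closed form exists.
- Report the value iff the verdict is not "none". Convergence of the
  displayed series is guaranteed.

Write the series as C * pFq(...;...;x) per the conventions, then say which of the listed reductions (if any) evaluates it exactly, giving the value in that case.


Key observation: x = \frac{1}{4} and the running product (prefactor 5/12) telescopes to a rising factorial.
Ratio: r(k) = \frac{1}{4} * (k-\frac{6}{7}) / [(k+1)] - poly over poly, x = \frac{1}{4} from leading terms; C = \frac{5}{12} at k = 0.

The series (x = \frac{1}{4}) is 1F0: upper {-\frac{6}{7}}, lower {-}, prefactor \frac{5}{12}. Verdict: the binomial series (I4) fires (the 1F0 binomial series: exponent 6/7, x = \frac{1}{4}). Hence: \frac{5}{12} \cdot \left(\frac{3}{4}\right)^{\frac{6}{7}}.


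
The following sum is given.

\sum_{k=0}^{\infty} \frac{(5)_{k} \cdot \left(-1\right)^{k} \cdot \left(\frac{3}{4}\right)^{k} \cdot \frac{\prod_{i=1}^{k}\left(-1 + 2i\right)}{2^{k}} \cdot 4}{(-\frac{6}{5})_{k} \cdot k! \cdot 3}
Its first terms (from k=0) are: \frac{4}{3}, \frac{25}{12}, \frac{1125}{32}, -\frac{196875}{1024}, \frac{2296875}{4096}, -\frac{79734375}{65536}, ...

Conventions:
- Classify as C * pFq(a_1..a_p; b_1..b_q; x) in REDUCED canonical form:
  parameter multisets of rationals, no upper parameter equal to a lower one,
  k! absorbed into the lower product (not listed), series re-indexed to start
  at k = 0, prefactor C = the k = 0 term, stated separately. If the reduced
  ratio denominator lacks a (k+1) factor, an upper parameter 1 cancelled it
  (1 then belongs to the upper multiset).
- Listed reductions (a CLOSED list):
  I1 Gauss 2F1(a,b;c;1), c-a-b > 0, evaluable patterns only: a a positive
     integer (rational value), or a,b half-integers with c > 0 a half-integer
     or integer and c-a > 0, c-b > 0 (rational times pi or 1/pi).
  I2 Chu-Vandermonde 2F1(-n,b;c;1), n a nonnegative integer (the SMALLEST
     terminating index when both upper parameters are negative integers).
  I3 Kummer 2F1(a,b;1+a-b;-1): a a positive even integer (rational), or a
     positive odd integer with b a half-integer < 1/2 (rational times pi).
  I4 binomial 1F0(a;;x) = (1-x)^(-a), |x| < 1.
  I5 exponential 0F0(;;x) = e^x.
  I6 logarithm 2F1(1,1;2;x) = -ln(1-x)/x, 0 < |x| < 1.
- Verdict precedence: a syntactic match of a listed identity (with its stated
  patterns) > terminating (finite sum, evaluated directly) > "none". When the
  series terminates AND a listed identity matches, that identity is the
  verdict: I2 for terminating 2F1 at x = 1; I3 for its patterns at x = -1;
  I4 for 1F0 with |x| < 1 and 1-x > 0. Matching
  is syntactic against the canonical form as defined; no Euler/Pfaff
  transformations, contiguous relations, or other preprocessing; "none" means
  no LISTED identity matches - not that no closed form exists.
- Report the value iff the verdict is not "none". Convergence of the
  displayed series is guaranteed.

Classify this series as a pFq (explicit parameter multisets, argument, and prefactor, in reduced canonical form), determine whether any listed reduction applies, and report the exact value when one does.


The series (x = -\frac{3}{4}) is 2F1: upper {\frac{1}{2}, 5}, lower {-\frac{6}{5}}, prefactor \frac{4}{3}. Verdict: no listed reduction: x = -\frac{3}{4} and upper {\frac{1}{2}, 5} fail every I1-I6 pattern.

The tell: t_0 = \frac{4}{3} here, and the (-1)^k factor (C = 4/3) folds into the argument's sign.
Consecutive-term ratio: r(k) = -\frac{3}{4} * (k+\frac{1}{2}) (k+5) / [(k-\frac{6}{5}) (k+1)] ; factor over Q: parameters, x = -\frac{3}{4}, and C = \frac{4}{3}.


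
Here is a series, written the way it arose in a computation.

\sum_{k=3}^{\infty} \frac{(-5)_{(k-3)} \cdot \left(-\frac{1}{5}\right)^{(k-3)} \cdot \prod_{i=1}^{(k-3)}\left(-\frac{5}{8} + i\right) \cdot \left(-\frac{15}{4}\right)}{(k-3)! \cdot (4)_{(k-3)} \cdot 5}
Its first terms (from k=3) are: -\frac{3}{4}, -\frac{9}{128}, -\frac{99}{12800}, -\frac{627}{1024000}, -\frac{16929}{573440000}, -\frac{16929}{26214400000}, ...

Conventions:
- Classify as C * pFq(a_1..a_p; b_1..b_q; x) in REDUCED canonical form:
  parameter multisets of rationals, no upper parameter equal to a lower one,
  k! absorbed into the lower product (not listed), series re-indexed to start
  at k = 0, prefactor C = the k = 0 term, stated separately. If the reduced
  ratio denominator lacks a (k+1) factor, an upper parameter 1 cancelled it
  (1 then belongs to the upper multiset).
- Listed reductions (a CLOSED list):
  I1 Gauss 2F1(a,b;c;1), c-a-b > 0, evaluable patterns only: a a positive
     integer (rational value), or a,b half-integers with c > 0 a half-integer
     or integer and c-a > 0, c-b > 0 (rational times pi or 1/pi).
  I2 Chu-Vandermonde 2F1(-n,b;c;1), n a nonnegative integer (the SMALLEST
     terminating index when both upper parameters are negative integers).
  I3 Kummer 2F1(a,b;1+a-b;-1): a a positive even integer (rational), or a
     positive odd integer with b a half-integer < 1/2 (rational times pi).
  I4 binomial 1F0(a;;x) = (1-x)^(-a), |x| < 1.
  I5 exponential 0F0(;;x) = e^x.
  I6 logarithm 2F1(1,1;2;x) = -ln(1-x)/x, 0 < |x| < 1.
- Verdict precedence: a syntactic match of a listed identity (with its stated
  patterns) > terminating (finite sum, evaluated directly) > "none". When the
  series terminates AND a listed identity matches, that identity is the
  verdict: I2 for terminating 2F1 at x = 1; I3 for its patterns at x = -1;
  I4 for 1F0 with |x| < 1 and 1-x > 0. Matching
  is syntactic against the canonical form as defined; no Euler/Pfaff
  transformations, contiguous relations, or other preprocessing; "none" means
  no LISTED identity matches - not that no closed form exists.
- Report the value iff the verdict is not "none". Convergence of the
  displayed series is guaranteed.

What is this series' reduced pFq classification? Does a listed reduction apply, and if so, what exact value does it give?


With C = -\frac{3}{4}: the canonical form is 2F1(-5, \frac{3}{8}; 4; -\frac{1}{5}). Verdict: terminating at k = 5: the factor (-5)_k kills every later term; summing the 6 survivors is exact. Exact value: -\frac{152065158183}{183500800000}.

Key observation: t_0 = -\frac{3}{4} here, and the running product (C = -3/4, x = -1/5) telescopes to a rising factorial.
Adjacent-term ratio: r(k) = -\frac{1}{5} * (k-5) (k+\frac{3}{8}) / [(k+4) (k+1)] ; factor over Q: parameters, x = -\frac{1}{5}, and C = -\frac{3}{4}.


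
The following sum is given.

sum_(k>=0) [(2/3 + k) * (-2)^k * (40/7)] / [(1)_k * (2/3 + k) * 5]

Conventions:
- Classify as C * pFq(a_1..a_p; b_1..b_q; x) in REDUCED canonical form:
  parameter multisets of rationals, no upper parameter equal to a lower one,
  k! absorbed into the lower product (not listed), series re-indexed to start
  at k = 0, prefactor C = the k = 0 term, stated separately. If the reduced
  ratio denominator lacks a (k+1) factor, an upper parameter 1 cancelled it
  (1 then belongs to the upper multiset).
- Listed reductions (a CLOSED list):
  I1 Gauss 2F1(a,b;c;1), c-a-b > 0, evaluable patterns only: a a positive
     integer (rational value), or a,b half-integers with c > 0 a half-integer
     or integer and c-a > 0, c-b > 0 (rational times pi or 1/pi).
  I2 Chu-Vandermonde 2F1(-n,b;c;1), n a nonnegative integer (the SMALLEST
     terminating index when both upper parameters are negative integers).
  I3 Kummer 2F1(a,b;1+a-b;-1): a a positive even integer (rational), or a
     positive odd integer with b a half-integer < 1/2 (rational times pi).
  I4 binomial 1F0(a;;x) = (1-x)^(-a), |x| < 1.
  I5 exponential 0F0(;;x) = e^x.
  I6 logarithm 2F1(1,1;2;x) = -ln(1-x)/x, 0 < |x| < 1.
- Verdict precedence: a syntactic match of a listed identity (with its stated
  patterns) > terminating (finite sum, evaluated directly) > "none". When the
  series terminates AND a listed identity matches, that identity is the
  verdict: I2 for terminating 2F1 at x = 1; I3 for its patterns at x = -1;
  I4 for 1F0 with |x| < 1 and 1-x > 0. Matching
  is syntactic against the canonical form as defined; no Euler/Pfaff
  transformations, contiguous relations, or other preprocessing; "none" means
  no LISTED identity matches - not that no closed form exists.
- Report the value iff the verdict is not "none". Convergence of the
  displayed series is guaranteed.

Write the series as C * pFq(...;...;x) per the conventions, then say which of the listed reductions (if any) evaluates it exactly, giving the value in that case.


Classification (C = 8/7): 0F0 with upper {-}, lower {-}, argument x = -2. Verdict: this is exponential (I5) (the 0F0 exponential series at x = -2). Its exact value is (8/7) * e^(-2).

Key step: t_0 being 8/7, striking the common factor k + 2/3 reduces the term (C = 8/7).
Consecutive-term ratio: r(k) = (-2) * 1 / [(k+1)] - rational in k. x = (-2); t_0 = 8/7; negate the roots.


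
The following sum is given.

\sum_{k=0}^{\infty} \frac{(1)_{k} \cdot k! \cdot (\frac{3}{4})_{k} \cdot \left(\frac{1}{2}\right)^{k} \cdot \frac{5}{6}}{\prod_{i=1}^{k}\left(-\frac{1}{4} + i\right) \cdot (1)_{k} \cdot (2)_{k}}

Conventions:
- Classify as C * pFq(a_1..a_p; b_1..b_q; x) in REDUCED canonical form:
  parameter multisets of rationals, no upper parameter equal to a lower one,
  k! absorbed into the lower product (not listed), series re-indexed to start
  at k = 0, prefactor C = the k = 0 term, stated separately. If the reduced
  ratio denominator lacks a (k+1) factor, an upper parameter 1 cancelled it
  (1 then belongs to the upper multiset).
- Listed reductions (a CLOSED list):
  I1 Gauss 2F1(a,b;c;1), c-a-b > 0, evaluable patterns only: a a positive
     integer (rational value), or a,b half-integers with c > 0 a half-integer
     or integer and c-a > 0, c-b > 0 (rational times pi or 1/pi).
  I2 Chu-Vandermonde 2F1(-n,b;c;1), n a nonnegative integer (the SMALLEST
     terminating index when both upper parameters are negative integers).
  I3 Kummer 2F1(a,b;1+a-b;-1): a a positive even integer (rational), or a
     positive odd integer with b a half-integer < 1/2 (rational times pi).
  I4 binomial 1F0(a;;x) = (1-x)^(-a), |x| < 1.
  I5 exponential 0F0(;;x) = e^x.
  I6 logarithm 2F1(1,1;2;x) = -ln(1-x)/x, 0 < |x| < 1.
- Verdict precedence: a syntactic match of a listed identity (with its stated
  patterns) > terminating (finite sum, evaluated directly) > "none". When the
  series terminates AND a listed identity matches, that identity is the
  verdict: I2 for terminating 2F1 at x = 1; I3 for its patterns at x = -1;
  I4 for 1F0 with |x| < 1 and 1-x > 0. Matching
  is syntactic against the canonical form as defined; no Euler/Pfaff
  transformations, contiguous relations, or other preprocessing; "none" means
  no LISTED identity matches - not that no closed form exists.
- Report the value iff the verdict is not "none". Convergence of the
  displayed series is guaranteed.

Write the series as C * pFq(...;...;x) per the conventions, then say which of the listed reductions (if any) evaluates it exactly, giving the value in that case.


Reduced: x = \frac{1}{2}, 2F1, upper = {1, 1}, lower = {2}, C = \frac{5}{6}. Verdict: the logarithmic series (I6) applies (the logarithm: parameters (1,1;2), x = \frac{1}{2}). Its exact value is \left(-\frac{5}{3}\right) \cdot \ln\left(\frac{1}{2}\right).

Key step: t_0 = \frac{5}{6} here, and the factorial ratio (C = 5/6, x = 1/2) (k+a-1)!/(a-1)! is a rising factorial (a)_k.
Step ratio: r(k) = \frac{1}{2} * (k+1) (k+1) / [(k+2) (k+1)] - rational in k. x = \frac{1}{2}; t_0 = \frac{5}{6}; negate the roots.


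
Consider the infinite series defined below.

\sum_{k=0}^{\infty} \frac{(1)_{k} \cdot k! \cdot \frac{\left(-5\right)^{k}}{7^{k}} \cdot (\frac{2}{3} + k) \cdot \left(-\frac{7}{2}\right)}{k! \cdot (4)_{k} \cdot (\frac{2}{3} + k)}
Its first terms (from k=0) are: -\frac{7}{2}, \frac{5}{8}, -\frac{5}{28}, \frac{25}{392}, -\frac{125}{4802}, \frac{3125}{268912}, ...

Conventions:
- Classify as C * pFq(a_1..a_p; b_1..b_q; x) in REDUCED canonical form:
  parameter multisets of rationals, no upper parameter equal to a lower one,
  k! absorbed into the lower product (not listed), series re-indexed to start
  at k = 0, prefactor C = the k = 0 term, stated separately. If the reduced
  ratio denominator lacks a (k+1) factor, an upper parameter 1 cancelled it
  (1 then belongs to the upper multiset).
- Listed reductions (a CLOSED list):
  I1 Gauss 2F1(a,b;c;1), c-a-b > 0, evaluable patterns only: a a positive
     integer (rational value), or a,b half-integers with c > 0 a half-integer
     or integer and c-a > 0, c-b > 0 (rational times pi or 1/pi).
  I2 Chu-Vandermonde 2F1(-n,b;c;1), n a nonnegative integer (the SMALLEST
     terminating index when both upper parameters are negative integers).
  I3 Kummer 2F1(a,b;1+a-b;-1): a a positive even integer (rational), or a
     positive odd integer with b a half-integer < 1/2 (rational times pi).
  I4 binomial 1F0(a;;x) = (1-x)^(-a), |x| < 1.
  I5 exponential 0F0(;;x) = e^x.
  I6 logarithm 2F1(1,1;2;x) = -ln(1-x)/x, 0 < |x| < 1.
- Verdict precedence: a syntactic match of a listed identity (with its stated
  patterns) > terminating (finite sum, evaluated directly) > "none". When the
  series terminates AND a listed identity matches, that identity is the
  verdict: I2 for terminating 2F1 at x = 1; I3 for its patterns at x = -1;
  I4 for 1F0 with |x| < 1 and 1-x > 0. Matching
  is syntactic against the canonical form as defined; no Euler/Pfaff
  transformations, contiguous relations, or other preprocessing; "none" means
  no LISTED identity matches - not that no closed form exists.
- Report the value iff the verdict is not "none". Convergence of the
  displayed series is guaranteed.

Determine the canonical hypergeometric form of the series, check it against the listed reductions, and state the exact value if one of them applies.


First insight: with t_0 = -\frac{7}{2}, the factorial ratio (C = -7/2, x = -5/7) (k+a-1)!/(a-1)! is a rising factorial (a)_k.
Consecutive-term ratio: r(k) = -\frac{5}{7} * (k+1) (k+1) / [(k+4) (k+1)] - rational in k, leading ratio -\frac{5}{7}; with t_0 = -\frac{7}{2}, classification follows.

Canonical form: C = -\frac{7}{2} times 2F1 with upper {1, 1}, lower {4}, x = -\frac{5}{7}. Verdict: no listed reduction: x = -\frac{5}{7} and upper {1, 1} fail every I1-I6 pattern.


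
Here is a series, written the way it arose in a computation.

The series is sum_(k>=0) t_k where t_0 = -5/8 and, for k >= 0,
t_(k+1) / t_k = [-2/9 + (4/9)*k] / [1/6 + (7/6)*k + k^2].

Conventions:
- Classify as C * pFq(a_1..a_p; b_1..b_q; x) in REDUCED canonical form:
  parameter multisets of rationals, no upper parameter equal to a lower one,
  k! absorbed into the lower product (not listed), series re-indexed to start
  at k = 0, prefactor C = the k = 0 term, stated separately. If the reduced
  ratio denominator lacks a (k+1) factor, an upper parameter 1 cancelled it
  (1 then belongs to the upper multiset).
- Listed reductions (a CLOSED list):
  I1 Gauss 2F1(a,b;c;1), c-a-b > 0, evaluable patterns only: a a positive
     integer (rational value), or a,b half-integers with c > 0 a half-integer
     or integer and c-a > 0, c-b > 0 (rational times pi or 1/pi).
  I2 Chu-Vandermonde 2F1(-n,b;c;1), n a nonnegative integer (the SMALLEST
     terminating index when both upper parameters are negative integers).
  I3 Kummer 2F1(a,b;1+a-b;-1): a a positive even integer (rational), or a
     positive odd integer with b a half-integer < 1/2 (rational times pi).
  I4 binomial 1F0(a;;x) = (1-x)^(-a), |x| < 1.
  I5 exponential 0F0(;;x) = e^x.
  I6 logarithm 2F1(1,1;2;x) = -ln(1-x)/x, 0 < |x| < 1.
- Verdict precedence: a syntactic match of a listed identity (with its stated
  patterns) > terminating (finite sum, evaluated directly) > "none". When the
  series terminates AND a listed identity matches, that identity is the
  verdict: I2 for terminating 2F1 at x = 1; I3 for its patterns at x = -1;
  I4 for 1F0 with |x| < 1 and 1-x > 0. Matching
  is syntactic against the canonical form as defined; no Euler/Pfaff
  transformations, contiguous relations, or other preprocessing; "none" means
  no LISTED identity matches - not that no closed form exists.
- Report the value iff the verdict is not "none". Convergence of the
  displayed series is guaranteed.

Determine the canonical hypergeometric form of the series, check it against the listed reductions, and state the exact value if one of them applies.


The series (x = 4/9) is 1F1: upper {-1/2}, lower {1/6}, prefactor -5/8. Verdict: none - this 1F1 at x = 4/9 matches no listed pattern, and upper {-1/2} holds no stopper.

Key observation: t_0 = -5/8 here, and the expanded ratio factors over Q; C = -5/8, x = 4/9, roots give parameters.
Adjacent-term ratio: r(k) = (4/9) * (k-1/2) / [(k+1/6) (k+1)] - poly over poly, x = (4/9) from leading terms; C = -5/8 at k = 0.


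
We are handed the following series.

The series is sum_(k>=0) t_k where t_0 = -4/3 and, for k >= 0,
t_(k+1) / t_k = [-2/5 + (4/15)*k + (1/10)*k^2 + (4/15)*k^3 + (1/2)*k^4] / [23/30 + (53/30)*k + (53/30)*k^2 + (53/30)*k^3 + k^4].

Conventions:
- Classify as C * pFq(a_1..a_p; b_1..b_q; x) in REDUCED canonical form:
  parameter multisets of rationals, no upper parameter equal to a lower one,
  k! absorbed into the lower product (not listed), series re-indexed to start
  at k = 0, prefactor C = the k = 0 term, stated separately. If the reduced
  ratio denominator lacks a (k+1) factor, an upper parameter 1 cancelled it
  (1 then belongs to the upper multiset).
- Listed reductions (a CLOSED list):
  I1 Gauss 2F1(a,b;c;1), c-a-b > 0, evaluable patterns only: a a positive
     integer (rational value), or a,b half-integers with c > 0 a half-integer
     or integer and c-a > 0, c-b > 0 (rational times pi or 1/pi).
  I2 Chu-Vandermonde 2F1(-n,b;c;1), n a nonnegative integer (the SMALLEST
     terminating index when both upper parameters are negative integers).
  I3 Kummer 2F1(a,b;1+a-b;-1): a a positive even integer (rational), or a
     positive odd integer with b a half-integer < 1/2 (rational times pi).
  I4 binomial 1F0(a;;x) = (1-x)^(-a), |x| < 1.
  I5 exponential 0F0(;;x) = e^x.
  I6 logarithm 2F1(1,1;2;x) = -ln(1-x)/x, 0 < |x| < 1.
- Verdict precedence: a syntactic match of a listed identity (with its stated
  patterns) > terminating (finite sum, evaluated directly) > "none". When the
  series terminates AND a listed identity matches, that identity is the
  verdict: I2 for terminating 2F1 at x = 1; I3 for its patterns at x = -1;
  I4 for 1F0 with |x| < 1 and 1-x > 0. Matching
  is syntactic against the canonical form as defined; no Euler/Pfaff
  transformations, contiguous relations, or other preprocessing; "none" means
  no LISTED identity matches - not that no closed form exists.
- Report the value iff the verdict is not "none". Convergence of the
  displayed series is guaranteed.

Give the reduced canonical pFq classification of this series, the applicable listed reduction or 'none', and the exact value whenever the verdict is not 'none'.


Canonical form: C = -4/3 times 2F1 with upper {-2/3, 6/5}, lower {23/30}, x = 1/2. Verdict: no listed reduction: x = 1/2 and upper {-2/3, 6/5} fail every I1-I6 pattern.

Key observation: t_0 being -4/3, the ratio is unreduced: k^2 + 1 divides both sides (C = -4/3, x = 1/2).
Step ratio: r(k) = (1/2) * (k-2/3) (k+6/5) / [(k+23/30) (k+1)] - rational in k, leading ratio (1/2); with t_0 = -4/3, classification follows.
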